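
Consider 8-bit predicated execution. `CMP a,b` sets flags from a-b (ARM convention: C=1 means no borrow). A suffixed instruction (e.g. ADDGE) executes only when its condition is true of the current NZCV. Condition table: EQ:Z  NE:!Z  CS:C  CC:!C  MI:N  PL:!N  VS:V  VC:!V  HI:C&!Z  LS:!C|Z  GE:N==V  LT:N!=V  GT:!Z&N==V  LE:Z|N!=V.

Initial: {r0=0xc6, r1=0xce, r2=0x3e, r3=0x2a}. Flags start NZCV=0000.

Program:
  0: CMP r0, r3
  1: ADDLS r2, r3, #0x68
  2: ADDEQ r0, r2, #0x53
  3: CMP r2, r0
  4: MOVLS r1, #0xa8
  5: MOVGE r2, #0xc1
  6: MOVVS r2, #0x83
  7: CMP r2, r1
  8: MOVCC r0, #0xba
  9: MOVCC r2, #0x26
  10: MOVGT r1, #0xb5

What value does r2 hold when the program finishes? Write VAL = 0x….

[0] flags=1010 → (cmp)
[1] flags=1010 LS?F → skip
[2] flags=1010 EQ?F → skip
[3] flags=0000 → (cmp)
[4] flags=0000 LS?T → r1=0xa8
[5] flags=0000 GE?T → r2=0xc1
[6] flags=0000 VS?F → skip
[7] flags=0010 → (cmp)
[8] flags=0010 CC?F → skip
[9] flags=0010 CC?F → skip
[10] flags=0010 GT?T → r1=0xb5

VAL = 0xc1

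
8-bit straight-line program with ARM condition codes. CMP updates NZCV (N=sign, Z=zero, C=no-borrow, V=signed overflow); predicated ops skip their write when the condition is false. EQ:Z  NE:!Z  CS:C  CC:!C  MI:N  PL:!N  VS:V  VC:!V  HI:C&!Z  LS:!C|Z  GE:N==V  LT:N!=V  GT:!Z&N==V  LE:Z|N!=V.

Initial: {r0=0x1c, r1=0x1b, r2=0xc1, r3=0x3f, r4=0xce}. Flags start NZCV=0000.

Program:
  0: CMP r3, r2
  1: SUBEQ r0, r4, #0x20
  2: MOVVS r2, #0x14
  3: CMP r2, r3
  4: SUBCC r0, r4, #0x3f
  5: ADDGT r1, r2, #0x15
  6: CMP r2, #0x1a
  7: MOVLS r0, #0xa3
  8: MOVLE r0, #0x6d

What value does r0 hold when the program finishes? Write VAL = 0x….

0: ✓ CMP  NZCV=0000
1: · SUBEQ
2: · MOVVS
3: ✓ CMP  NZCV=1010
4: · SUBCC
5: · ADDGT
6: ✓ CMP  NZCV=1010
7: · MOVLS
8: ✓ MOVLE  r0←0x6d

VAL = 0x6d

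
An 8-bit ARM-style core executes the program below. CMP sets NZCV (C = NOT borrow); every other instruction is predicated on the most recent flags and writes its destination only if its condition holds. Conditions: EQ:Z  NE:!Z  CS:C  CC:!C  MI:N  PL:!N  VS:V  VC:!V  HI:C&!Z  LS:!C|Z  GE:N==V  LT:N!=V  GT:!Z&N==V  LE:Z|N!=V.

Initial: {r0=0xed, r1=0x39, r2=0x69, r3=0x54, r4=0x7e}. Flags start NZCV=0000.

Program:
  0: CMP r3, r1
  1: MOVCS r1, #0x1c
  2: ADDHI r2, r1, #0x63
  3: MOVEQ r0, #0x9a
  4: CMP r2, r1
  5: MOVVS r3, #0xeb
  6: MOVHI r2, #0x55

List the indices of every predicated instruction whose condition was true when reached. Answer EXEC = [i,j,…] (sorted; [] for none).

[0] flags=0010 → (cmp)
[1] flags=0010 CS?T → r1=0x1c
[2] flags=0010 HI?T → r2=0x7f
[3] flags=0010 EQ?F → skip
[4] flags=0010 → (cmp)
[5] flags=0010 VS?F → skip
[6] flags=0010 HI?T → r2=0x55

EXEC = [1,2,6]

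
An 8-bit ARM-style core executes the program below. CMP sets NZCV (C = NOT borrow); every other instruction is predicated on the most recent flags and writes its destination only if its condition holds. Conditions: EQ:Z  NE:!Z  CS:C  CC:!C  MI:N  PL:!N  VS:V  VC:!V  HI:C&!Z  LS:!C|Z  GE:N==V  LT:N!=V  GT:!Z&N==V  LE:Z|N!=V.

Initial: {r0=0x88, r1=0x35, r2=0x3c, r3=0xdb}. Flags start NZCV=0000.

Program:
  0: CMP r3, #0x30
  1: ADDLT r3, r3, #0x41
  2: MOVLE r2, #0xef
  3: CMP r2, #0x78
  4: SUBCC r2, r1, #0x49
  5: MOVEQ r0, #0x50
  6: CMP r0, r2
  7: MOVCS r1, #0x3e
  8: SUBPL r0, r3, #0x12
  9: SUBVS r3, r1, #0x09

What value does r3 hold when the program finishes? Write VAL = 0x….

0: ✓ CMP  NZCV=1010
1: ✓ ADDLT  r3←0x1c
2: ✓ MOVLE  r2←0xef
3: ✓ CMP  NZCV=0011
4: · SUBCC
5: · MOVEQ
6: ✓ CMP  NZCV=1000
7: · MOVCS
8: · SUBPL
9: · SUBVS

VAL = 0x1c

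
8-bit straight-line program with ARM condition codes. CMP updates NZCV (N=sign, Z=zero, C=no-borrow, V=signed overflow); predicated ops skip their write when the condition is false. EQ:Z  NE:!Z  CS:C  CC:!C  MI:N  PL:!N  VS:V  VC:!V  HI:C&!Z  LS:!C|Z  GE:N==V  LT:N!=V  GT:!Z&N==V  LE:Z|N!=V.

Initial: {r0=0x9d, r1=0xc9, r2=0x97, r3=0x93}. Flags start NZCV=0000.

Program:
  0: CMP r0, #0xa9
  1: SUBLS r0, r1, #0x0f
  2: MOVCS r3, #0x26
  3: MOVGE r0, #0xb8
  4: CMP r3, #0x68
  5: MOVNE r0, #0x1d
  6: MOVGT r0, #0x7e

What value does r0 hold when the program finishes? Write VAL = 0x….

VAL = 0x1d

[0] flags=1000 → (cmp)
[1] flags=1000 LS?T → r0=0xba
[2] flags=1000 CS?F → skip
[3] flags=1000 GE?F → skip
[4] flags=0011 → (cmp)
[5] flags=0011 NE?T → r0=0x1d
[6] flags=0011 GT?F → skip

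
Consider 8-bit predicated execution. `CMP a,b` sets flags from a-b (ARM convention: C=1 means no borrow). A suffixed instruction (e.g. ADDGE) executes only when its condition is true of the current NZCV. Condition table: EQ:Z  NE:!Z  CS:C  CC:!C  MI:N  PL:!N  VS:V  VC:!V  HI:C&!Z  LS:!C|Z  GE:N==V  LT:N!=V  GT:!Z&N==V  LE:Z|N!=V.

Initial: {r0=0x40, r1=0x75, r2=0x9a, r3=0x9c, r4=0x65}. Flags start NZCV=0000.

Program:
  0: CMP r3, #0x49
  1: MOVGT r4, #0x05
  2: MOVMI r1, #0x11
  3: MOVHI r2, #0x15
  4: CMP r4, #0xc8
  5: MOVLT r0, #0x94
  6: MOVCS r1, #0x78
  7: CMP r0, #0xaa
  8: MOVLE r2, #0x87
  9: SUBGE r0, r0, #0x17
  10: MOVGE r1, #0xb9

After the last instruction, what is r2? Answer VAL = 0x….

VAL = 0x15

0: ✓ CMP  NZCV=0011
1: · MOVGT
2: · MOVMI
3: ✓ MOVHI  r2←0x15
4: ✓ CMP  NZCV=1001
5: · MOVLT
6: · MOVCS
7: ✓ CMP  NZCV=1001
8: · MOVLE
9: ✓ SUBGE  r0←0x29
10: ✓ MOVGE  r1←0xb9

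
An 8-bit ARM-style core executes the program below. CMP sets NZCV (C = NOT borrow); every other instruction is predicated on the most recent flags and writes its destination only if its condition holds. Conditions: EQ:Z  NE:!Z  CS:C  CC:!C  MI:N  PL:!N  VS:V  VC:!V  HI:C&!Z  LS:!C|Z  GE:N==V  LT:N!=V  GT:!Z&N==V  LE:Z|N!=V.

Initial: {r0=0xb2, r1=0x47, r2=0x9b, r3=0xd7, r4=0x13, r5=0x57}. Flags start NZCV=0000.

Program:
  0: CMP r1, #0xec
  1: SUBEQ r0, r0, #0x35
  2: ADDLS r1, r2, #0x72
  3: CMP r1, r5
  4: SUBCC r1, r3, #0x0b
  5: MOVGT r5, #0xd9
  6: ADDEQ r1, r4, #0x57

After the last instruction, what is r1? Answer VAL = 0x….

VAL = 0xcc

0: ✓ CMP  NZCV=0000
1: · SUBEQ
2: ✓ ADDLS  r1←0x0d
3: ✓ CMP  NZCV=1000
4: ✓ SUBCC  r1←0xcc
5: · MOVGT
6: · ADDEQ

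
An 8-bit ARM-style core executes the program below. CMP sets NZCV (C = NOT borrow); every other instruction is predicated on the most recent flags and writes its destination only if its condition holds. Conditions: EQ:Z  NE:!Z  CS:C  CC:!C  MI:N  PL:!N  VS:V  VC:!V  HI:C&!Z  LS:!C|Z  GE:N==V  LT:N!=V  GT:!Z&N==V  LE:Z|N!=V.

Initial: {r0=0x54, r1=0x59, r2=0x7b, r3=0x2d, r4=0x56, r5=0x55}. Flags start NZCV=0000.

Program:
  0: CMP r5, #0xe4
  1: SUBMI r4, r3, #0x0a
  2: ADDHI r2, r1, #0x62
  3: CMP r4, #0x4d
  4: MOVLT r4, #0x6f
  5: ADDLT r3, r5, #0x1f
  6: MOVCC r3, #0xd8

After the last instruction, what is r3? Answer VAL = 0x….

VAL = 0x2d

[0] flags=0000 → (cmp)
[1] flags=0000 MI?F → skip
[2] flags=0000 HI?F → skip
[3] flags=0010 → (cmp)
[4] flags=0010 LT?F → skip
[5] flags=0010 LT?F → skip
[6] flags=0010 CC?F → skip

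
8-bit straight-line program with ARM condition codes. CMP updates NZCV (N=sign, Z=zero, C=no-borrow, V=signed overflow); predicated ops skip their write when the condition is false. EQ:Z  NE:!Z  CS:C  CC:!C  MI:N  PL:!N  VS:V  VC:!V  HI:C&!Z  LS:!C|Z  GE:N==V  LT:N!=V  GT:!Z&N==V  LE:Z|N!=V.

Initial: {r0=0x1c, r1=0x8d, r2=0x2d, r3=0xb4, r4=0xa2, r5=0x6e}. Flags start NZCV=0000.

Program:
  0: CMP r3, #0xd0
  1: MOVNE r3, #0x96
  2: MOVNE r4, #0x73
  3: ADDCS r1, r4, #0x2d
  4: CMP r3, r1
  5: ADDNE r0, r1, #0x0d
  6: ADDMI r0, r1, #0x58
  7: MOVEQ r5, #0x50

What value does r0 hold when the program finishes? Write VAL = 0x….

0: ✓ CMP  NZCV=1000
1: ✓ MOVNE  r3←0x96
2: ✓ MOVNE  r4←0x73
3: · ADDCS
4: ✓ CMP  NZCV=0010
5: ✓ ADDNE  r0←0x9a
6: · ADDMI
7: · MOVEQ

VAL = 0x9a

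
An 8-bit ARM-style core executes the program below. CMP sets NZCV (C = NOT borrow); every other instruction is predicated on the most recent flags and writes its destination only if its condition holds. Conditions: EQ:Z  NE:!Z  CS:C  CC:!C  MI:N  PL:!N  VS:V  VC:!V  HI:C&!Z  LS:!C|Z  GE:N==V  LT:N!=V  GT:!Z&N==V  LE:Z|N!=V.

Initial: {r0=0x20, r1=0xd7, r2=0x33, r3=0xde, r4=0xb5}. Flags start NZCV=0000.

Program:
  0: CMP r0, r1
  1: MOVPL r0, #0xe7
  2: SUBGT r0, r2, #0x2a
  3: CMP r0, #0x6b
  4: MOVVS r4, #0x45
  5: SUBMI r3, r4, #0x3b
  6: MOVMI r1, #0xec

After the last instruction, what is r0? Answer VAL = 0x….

VAL = 0x09

0: ✓ CMP  NZCV=0000
1: ✓ MOVPL  r0←0xe7
2: ✓ SUBGT  r0←0x09
3: ✓ CMP  NZCV=1000
4: · MOVVS
5: ✓ SUBMI  r3←0x7a
6: ✓ MOVMI  r1←0xec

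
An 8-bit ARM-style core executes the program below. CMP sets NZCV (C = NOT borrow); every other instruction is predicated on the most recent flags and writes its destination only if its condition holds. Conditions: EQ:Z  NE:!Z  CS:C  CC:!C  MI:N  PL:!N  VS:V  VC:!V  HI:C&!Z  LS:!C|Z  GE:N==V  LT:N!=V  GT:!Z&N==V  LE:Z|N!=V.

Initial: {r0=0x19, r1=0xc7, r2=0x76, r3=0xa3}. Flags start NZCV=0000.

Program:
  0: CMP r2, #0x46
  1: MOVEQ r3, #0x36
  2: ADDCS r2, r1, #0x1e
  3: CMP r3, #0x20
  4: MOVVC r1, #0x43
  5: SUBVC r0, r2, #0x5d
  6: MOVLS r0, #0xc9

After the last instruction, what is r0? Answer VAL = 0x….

VAL = 0x88

0: ✓ CMP  NZCV=0010
1: · MOVEQ
2: ✓ ADDCS  r2←0xe5
3: ✓ CMP  NZCV=1010
4: ✓ MOVVC  r1←0x43
5: ✓ SUBVC  r0←0x88
6: · MOVLS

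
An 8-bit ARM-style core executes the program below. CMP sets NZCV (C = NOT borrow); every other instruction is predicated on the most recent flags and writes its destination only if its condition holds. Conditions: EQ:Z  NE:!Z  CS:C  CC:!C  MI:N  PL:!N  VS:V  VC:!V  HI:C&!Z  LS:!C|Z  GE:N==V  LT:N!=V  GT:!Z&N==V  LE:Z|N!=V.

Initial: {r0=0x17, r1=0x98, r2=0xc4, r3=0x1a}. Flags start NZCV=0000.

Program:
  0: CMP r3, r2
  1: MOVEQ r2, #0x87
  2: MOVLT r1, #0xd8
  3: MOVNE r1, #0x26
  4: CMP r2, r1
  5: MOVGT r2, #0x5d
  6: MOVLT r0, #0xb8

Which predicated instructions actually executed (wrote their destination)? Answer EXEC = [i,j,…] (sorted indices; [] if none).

EXEC = [3,6]

0: ✓ CMP  NZCV=0000
1: · MOVEQ
2: · MOVLT
3: ✓ MOVNE  r1←0x26
4: ✓ CMP  NZCV=1010
5: · MOVGT
6: ✓ MOVLT  r0←0xb8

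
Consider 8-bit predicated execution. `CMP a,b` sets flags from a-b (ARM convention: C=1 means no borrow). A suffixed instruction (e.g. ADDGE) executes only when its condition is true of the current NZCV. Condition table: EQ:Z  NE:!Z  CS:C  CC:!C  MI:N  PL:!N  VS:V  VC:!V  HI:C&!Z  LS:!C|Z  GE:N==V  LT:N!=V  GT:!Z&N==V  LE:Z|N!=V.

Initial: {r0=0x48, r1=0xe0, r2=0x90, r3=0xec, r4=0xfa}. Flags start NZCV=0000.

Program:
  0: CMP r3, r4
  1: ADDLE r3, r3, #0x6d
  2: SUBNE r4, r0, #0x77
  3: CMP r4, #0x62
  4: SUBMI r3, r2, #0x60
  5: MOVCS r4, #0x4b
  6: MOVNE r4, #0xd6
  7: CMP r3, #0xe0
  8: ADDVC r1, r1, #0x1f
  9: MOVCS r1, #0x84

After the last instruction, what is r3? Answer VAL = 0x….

VAL = 0x59

0: ✓ CMP  NZCV=1000
1: ✓ ADDLE  r3←0x59
2: ✓ SUBNE  r4←0xd1
3: ✓ CMP  NZCV=0011
4: · SUBMI
5: ✓ MOVCS  r4←0x4b
6: ✓ MOVNE  r4←0xd6
7: ✓ CMP  NZCV=0000
8: ✓ ADDVC  r1←0xff
9: · MOVCS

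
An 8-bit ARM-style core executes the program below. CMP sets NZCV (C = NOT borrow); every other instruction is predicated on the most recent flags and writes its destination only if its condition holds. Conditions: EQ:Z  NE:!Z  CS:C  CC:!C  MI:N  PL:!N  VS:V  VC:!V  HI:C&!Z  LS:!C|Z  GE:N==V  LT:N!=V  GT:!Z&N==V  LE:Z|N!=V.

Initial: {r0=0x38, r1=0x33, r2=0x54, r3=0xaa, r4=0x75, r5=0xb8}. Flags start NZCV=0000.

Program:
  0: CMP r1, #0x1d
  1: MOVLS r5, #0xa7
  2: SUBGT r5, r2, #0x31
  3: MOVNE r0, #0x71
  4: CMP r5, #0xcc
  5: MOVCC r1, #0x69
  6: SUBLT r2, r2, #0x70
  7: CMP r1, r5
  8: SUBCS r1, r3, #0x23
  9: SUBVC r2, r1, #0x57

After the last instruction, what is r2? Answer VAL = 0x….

VAL = 0x30

0: ✓ CMP  NZCV=0010
1: · MOVLS
2: ✓ SUBGT  r5←0x23
3: ✓ MOVNE  r0←0x71
4: ✓ CMP  NZCV=0000
5: ✓ MOVCC  r1←0x69
6: · SUBLT
7: ✓ CMP  NZCV=0010
8: ✓ SUBCS  r1←0x87
9: ✓ SUBVC  r2←0x30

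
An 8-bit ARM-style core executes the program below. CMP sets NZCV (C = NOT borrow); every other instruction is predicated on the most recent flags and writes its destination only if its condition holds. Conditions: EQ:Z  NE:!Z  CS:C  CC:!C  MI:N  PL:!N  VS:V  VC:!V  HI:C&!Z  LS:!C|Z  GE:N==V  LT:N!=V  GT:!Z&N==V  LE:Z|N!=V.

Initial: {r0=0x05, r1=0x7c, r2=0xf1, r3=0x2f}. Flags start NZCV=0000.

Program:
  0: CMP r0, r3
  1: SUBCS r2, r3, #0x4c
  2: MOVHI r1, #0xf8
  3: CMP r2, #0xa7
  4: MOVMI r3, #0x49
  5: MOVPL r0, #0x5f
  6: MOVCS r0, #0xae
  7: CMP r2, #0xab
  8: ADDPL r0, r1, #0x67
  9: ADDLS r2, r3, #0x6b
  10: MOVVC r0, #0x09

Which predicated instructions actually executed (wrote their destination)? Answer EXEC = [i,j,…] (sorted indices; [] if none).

EXEC = [5,6,8,10]

[0] flags=1000 → (cmp)
[1] flags=1000 CS?F → skip
[2] flags=1000 HI?F → skip
[3] flags=0010 → (cmp)
[4] flags=0010 MI?F → skip
[5] flags=0010 PL?T → r0=0x5f
[6] flags=0010 CS?T → r0=0xae
[7] flags=0010 → (cmp)
[8] flags=0010 PL?T → r0=0xe3
[9] flags=0010 LS?F → skip
[10] flags=0010 VC?T → r0=0x09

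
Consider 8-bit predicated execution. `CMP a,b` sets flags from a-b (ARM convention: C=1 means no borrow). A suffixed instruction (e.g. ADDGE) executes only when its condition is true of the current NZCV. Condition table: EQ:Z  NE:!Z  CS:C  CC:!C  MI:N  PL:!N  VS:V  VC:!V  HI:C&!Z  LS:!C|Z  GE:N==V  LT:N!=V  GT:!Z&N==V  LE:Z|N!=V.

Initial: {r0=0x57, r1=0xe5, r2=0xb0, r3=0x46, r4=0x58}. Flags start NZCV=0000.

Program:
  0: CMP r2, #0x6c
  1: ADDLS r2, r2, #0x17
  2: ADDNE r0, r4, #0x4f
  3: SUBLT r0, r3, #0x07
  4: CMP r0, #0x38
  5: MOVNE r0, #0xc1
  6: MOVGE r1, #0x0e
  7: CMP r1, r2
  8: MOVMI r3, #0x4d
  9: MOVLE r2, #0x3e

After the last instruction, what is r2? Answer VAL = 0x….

0: ✓ CMP  NZCV=0011
1: · ADDLS
2: ✓ ADDNE  r0←0xa7
3: ✓ SUBLT  r0←0x3f
4: ✓ CMP  NZCV=0010
5: ✓ MOVNE  r0←0xc1
6: ✓ MOVGE  r1←0x0e
7: ✓ CMP  NZCV=0000
8: · MOVMI
9: · MOVLE

VAL = 0xb0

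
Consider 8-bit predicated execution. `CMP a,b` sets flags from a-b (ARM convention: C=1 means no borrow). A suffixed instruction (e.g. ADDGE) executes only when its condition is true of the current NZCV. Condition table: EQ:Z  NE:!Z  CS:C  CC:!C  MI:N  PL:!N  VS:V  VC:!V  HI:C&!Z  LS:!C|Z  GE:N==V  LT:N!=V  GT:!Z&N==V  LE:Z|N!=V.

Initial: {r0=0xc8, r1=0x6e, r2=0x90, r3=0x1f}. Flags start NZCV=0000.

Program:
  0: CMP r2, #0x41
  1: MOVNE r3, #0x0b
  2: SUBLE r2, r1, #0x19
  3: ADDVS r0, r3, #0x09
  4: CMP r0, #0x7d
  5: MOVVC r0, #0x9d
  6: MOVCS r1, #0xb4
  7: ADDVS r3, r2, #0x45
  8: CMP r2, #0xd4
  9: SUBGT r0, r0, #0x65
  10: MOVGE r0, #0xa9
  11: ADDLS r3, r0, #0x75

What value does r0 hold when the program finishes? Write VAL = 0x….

VAL = 0xa9

[0] flags=0011 → (cmp)
[1] flags=0011 NE?T → r3=0x0b
[2] flags=0011 LE?T → r2=0x55
[3] flags=0011 VS?T → r0=0x14
[4] flags=1000 → (cmp)
[5] flags=1000 VC?T → r0=0x9d
[6] flags=1000 CS?F → skip
[7] flags=1000 VS?F → skip
[8] flags=1001 → (cmp)
[9] flags=1001 GT?T → r0=0x38
[10] flags=1001 GE?T → r0=0xa9
[11] flags=1001 LS?T → r3=0x1e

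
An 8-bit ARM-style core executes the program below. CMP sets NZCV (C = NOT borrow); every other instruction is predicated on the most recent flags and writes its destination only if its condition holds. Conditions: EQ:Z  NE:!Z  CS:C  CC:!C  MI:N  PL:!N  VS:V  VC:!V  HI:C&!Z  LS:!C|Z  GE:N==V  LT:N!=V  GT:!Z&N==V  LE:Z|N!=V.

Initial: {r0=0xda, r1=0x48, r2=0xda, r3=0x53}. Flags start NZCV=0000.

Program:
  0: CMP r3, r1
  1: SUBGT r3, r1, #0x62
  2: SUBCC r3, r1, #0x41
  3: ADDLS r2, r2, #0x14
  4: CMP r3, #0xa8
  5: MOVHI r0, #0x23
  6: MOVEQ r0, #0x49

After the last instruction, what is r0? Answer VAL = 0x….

0: ✓ CMP  NZCV=0010
1: ✓ SUBGT  r3←0xe6
2: · SUBCC
3: · ADDLS
4: ✓ CMP  NZCV=0010
5: ✓ MOVHI  r0←0x23
6: · MOVEQ

VAL = 0x23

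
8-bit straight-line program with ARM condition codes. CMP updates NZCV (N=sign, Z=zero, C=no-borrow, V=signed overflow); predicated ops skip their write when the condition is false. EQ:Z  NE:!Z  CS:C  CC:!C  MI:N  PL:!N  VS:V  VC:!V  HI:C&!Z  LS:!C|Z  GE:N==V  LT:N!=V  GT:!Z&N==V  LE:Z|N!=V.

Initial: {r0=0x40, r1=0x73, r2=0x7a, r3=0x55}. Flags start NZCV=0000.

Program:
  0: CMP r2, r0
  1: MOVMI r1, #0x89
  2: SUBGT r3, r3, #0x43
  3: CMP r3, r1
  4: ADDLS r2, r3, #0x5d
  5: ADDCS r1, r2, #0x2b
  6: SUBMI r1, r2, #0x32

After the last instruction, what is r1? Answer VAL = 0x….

VAL = 0x3d

0: ✓ CMP  NZCV=0010
1: · MOVMI
2: ✓ SUBGT  r3←0x12
3: ✓ CMP  NZCV=1000
4: ✓ ADDLS  r2←0x6f
5: · ADDCS
6: ✓ SUBMI  r1←0x3d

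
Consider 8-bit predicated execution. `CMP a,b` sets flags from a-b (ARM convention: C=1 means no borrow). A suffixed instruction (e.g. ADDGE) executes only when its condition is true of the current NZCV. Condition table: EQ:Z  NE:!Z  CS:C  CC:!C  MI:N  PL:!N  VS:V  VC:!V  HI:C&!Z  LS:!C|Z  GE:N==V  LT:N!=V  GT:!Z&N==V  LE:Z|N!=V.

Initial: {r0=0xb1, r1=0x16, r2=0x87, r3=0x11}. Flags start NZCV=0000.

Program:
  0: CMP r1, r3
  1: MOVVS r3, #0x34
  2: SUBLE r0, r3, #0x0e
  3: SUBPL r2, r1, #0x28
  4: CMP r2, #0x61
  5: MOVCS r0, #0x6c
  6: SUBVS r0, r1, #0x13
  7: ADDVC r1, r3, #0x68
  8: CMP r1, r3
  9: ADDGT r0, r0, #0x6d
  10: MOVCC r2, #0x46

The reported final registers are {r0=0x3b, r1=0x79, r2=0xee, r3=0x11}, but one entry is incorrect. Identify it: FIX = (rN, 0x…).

FIX = (r0, 0xd9)

[0] flags=0010 → (cmp)
[1] flags=0010 VS?F → skip
[2] flags=0010 LE?F → skip
[3] flags=0010 PL?T → r2=0xee
[4] flags=1010 → (cmp)
[5] flags=1010 CS?T → r0=0x6c
[6] flags=1010 VS?F → skip
[7] flags=1010 VC?T → r1=0x79
[8] flags=0010 → (cmp)
[9] flags=0010 GT?T → r0=0xd9
[10] flags=0010 CC?F → skip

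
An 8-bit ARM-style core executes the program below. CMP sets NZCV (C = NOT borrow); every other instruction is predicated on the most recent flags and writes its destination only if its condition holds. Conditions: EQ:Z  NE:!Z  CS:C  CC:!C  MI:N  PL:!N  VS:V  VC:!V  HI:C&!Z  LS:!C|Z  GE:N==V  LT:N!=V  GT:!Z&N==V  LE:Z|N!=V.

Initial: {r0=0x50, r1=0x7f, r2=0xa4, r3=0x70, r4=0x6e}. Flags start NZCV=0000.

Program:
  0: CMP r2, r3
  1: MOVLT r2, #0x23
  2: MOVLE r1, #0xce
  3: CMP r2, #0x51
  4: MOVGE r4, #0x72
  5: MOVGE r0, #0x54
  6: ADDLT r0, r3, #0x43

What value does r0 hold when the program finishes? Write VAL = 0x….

[0] flags=0011 → (cmp)
[1] flags=0011 LT?T → r2=0x23
[2] flags=0011 LE?T → r1=0xce
[3] flags=1000 → (cmp)
[4] flags=1000 GE?F → skip
[5] flags=1000 GE?F → skip
[6] flags=1000 LT?T → r0=0xb3

VAL = 0xb3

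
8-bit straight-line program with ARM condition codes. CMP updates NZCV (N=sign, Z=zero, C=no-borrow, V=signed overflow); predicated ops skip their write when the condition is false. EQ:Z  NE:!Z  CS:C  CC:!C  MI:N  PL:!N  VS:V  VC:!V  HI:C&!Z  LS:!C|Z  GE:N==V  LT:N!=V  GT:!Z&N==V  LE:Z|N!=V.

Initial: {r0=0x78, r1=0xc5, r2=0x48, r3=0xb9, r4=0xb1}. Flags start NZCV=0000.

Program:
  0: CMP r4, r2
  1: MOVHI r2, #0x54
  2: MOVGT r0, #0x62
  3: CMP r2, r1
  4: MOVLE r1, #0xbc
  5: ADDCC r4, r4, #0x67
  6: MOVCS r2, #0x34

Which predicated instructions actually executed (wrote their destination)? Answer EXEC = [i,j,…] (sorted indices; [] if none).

[0] flags=0011 → (cmp)
[1] flags=0011 HI?T → r2=0x54
[2] flags=0011 GT?F → skip
[3] flags=1001 → (cmp)
[4] flags=1001 LE?F → skip
[5] flags=1001 CC?T → r4=0x18
[6] flags=1001 CS?F → skip

EXEC = [1,5]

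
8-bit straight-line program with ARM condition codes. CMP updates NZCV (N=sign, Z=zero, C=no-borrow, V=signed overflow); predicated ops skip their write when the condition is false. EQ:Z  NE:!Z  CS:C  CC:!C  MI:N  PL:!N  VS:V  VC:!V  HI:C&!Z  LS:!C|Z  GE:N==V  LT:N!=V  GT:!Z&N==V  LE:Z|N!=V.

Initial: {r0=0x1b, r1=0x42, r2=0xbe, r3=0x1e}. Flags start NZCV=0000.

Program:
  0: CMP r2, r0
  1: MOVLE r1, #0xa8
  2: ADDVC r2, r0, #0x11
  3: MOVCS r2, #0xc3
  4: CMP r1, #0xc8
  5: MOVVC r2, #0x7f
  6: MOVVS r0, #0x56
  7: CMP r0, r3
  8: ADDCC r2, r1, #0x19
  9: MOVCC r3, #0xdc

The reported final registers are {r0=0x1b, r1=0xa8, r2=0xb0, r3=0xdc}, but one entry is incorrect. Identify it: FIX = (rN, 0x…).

FIX = (r2, 0xc1)

0: ✓ CMP  NZCV=1010
1: ✓ MOVLE  r1←0xa8
2: ✓ ADDVC  r2←0x2c
3: ✓ MOVCS  r2←0xc3
4: ✓ CMP  NZCV=1000
5: ✓ MOVVC  r2←0x7f
6: · MOVVS
7: ✓ CMP  NZCV=1000
8: ✓ ADDCC  r2←0xc1
9: ✓ MOVCC  r3←0xdc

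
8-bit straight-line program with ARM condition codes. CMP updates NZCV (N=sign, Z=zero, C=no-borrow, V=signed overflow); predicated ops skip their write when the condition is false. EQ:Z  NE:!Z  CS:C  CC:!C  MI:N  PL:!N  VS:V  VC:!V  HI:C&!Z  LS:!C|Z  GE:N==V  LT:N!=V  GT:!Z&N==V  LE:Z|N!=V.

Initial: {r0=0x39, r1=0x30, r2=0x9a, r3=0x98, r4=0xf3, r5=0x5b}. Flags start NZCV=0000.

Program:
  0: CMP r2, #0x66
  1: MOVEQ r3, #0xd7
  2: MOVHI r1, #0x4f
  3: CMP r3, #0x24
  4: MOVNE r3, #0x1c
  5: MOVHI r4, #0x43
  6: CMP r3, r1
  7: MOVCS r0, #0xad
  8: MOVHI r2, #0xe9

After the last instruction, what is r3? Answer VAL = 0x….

VAL = 0x1c

[0] flags=0011 → (cmp)
[1] flags=0011 EQ?F → skip
[2] flags=0011 HI?T → r1=0x4f
[3] flags=0011 → (cmp)
[4] flags=0011 NE?T → r3=0x1c
[5] flags=0011 HI?T → r4=0x43
[6] flags=1000 → (cmp)
[7] flags=1000 CS?F → skip
[8] flags=1000 HI?F → skip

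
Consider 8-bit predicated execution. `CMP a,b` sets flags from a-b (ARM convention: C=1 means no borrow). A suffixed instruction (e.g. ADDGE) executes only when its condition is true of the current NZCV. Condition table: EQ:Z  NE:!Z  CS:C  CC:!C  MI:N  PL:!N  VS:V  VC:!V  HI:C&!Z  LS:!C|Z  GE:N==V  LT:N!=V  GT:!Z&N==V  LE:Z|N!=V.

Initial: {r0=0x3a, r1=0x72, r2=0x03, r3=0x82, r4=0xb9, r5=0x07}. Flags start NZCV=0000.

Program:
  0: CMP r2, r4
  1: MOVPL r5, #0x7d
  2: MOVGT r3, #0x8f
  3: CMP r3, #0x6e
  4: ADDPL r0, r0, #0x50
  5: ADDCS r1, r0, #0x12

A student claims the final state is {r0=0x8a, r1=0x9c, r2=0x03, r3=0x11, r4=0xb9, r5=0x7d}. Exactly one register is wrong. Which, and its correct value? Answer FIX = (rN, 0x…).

0: ✓ CMP  NZCV=0000
1: ✓ MOVPL  r5←0x7d
2: ✓ MOVGT  r3←0x8f
3: ✓ CMP  NZCV=0011
4: ✓ ADDPL  r0←0x8a
5: ✓ ADDCS  r1←0x9c

FIX = (r3, 0x8f)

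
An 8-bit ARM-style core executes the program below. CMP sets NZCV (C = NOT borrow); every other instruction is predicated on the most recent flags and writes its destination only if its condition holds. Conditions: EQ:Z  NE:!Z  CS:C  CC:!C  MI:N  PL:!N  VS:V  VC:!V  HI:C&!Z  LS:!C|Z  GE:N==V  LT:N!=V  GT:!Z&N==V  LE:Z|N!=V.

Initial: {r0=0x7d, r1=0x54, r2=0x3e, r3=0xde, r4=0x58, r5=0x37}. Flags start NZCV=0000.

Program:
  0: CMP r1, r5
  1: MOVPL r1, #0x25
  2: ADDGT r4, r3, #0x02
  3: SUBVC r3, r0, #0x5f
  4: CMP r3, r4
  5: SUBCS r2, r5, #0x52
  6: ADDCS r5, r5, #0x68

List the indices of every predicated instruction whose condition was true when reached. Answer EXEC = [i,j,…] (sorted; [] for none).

0: ✓ CMP  NZCV=0010
1: ✓ MOVPL  r1←0x25
2: ✓ ADDGT  r4←0xe0
3: ✓ SUBVC  r3←0x1e
4: ✓ CMP  NZCV=0000
5: · SUBCS
6: · ADDCS

EXEC = [1,2,3]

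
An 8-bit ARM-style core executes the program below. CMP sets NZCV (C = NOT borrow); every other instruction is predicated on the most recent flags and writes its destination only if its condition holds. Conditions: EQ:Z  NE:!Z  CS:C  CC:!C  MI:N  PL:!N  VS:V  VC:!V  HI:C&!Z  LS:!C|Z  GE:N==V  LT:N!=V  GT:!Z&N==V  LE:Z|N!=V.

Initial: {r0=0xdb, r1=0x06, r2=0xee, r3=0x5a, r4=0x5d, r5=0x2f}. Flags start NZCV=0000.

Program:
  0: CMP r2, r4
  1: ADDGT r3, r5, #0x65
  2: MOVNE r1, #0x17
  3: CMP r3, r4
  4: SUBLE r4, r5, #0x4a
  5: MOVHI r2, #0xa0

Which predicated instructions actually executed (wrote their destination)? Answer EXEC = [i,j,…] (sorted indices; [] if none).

[0] flags=1010 → (cmp)
[1] flags=1010 GT?F → skip
[2] flags=1010 NE?T → r1=0x17
[3] flags=1000 → (cmp)
[4] flags=1000 LE?T → r4=0xe5
[5] flags=1000 HI?F → skip

EXEC = [2,4]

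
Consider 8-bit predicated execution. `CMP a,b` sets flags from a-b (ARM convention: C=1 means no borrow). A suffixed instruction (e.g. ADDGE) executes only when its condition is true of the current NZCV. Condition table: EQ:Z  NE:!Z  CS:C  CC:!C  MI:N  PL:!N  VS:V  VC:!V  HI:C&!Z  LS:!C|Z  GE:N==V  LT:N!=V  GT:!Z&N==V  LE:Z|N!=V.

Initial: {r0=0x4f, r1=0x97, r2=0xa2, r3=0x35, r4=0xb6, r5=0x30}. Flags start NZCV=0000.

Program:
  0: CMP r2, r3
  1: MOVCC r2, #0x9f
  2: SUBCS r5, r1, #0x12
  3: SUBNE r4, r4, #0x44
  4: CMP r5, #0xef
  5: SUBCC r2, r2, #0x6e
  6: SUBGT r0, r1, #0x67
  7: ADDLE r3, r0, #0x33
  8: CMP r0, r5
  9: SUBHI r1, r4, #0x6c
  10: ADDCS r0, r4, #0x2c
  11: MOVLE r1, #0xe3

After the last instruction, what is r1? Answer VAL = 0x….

[0] flags=0011 → (cmp)
[1] flags=0011 CC?F → skip
[2] flags=0011 CS?T → r5=0x85
[3] flags=0011 NE?T → r4=0x72
[4] flags=1000 → (cmp)
[5] flags=1000 CC?T → r2=0x34
[6] flags=1000 GT?F → skip
[7] flags=1000 LE?T → r3=0x82
[8] flags=1001 → (cmp)
[9] flags=1001 HI?F → skip
[10] flags=1001 CS?F → skip
[11] flags=1001 LE?F → skip

VAL = 0x97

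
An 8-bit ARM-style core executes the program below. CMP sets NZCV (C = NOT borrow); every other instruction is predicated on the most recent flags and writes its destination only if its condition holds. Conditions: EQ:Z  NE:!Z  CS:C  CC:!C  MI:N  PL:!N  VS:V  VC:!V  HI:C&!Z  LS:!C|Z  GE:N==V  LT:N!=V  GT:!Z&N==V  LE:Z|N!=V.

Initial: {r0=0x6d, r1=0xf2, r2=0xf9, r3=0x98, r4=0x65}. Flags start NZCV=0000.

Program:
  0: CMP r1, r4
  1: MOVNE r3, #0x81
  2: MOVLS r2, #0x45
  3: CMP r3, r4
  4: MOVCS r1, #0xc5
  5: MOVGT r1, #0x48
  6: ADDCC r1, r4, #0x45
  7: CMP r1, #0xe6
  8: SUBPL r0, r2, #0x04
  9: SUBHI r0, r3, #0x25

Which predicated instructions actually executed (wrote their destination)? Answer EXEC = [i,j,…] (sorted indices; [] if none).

EXEC = [1,4]

0: ✓ CMP  NZCV=1010
1: ✓ MOVNE  r3←0x81
2: · MOVLS
3: ✓ CMP  NZCV=0011
4: ✓ MOVCS  r1←0xc5
5: · MOVGT
6: · ADDCC
7: ✓ CMP  NZCV=1000
8: · SUBPL
9: · SUBHI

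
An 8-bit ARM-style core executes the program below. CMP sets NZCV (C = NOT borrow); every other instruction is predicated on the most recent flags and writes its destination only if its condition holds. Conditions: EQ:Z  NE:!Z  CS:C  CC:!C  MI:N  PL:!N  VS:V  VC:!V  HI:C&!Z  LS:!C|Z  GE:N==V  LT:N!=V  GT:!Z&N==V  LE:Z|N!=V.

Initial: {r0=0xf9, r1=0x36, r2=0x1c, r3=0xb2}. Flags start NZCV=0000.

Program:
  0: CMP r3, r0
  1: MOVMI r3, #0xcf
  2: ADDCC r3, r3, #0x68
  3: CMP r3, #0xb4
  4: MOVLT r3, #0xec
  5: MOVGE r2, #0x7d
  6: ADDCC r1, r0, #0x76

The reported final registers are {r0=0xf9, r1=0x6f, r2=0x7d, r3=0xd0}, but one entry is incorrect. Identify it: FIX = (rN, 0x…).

0: ✓ CMP  NZCV=1000
1: ✓ MOVMI  r3←0xcf
2: ✓ ADDCC  r3←0x37
3: ✓ CMP  NZCV=1001
4: · MOVLT
5: ✓ MOVGE  r2←0x7d
6: ✓ ADDCC  r1←0x6f

FIX = (r3, 0x37)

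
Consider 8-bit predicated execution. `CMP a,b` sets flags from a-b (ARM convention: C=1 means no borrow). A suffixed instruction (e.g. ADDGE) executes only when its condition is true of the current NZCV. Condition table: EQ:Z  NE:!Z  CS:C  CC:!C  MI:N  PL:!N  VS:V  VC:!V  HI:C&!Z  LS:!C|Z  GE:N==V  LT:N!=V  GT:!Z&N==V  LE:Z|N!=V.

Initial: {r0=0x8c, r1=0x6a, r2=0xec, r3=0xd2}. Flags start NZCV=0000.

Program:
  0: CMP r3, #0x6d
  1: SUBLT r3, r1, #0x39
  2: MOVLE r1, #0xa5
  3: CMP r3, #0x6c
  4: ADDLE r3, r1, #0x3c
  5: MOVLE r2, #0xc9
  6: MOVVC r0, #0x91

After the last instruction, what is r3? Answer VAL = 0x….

VAL = 0xe1

0: ✓ CMP  NZCV=0011
1: ✓ SUBLT  r3←0x31
2: ✓ MOVLE  r1←0xa5
3: ✓ CMP  NZCV=1000
4: ✓ ADDLE  r3←0xe1
5: ✓ MOVLE  r2←0xc9
6: ✓ MOVVC  r0←0x91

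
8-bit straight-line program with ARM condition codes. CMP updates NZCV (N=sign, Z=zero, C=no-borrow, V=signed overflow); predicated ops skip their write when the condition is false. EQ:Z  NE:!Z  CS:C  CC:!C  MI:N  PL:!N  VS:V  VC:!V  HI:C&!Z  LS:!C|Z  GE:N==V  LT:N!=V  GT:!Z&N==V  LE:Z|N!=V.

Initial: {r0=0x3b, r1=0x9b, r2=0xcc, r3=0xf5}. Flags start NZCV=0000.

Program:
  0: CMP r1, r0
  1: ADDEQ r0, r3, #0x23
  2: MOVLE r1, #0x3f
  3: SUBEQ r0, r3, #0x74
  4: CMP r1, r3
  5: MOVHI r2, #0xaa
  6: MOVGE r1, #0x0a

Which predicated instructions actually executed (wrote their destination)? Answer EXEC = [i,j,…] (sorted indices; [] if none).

EXEC = [2,6]

[0] flags=0011 → (cmp)
[1] flags=0011 EQ?F → skip
[2] flags=0011 LE?T → r1=0x3f
[3] flags=0011 EQ?F → skip
[4] flags=0000 → (cmp)
[5] flags=0000 HI?F → skip
[6] flags=0000 GE?T → r1=0x0a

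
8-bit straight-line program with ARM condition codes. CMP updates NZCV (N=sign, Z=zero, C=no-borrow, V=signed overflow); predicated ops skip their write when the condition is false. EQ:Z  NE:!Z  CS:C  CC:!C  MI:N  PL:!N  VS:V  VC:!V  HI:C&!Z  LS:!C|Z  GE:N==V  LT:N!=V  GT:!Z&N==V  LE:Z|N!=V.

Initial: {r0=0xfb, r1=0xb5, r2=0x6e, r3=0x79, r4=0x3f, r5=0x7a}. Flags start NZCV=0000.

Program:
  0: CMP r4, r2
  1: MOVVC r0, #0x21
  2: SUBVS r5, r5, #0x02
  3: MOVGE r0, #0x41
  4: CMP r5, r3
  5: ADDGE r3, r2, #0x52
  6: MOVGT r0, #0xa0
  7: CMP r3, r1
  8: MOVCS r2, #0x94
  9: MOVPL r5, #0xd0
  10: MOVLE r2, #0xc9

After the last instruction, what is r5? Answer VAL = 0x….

VAL = 0xd0

0: ✓ CMP  NZCV=1000
1: ✓ MOVVC  r0←0x21
2: · SUBVS
3: · MOVGE
4: ✓ CMP  NZCV=0010
5: ✓ ADDGE  r3←0xc0
6: ✓ MOVGT  r0←0xa0
7: ✓ CMP  NZCV=0010
8: ✓ MOVCS  r2←0x94
9: ✓ MOVPL  r5←0xd0
10: · MOVLE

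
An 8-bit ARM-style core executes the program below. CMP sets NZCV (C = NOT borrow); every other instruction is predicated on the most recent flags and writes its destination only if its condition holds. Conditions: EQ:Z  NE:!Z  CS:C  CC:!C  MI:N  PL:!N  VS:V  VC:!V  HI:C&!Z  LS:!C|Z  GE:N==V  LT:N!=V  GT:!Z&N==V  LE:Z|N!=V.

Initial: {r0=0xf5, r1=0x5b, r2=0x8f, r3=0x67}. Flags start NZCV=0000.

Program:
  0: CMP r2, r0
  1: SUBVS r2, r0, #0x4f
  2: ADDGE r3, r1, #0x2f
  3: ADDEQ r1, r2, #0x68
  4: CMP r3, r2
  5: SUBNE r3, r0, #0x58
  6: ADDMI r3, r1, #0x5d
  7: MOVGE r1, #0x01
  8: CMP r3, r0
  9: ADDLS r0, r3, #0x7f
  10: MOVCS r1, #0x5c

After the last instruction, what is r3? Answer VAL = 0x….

VAL = 0xb8

[0] flags=1000 → (cmp)
[1] flags=1000 VS?F → skip
[2] flags=1000 GE?F → skip
[3] flags=1000 EQ?F → skip
[4] flags=1001 → (cmp)
[5] flags=1001 NE?T → r3=0x9d
[6] flags=1001 MI?T → r3=0xb8
[7] flags=1001 GE?T → r1=0x01
[8] flags=1000 → (cmp)
[9] flags=1000 LS?T → r0=0x37
[10] flags=1000 CS?F → skip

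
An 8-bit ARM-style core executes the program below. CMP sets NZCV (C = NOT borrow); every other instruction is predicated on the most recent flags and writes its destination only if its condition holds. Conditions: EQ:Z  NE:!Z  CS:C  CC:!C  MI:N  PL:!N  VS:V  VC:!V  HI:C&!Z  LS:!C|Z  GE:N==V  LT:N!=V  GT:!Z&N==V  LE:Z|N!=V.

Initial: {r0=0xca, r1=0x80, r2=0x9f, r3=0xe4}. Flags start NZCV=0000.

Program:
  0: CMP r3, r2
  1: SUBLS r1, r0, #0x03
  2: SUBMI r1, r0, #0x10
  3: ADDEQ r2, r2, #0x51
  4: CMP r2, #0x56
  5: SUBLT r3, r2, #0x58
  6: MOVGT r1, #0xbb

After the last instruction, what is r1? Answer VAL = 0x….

0: ✓ CMP  NZCV=0010
1: · SUBLS
2: · SUBMI
3: · ADDEQ
4: ✓ CMP  NZCV=0011
5: ✓ SUBLT  r3←0x47
6: · MOVGT

VAL = 0x80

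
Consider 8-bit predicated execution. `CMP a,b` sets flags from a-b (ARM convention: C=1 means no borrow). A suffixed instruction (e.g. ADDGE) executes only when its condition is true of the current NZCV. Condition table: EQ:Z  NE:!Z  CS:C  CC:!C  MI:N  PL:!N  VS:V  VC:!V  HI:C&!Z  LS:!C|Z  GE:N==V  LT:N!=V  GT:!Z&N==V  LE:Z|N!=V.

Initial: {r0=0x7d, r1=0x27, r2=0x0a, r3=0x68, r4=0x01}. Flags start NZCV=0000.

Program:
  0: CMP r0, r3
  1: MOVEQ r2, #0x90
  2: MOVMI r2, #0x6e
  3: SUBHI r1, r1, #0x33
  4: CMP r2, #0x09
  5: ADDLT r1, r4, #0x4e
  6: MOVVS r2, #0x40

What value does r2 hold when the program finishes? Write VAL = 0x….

VAL = 0x0a

0: ✓ CMP  NZCV=0010
1: · MOVEQ
2: · MOVMI
3: ✓ SUBHI  r1←0xf4
4: ✓ CMP  NZCV=0010
5: · ADDLT
6: · MOVVS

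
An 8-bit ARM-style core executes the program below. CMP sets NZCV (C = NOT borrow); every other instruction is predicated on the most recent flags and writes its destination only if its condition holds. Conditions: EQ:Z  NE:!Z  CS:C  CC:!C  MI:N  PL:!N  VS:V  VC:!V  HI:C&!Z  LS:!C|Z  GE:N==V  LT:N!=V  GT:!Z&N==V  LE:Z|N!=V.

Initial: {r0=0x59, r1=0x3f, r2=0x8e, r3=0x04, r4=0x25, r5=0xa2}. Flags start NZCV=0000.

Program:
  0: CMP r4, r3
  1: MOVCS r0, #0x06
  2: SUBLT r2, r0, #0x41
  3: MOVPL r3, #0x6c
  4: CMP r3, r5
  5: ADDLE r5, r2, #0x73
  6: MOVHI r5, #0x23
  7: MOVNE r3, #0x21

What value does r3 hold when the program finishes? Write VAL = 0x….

VAL = 0x21

0: ✓ CMP  NZCV=0010
1: ✓ MOVCS  r0←0x06
2: · SUBLT
3: ✓ MOVPL  r3←0x6c
4: ✓ CMP  NZCV=1001
5: · ADDLE
6: · MOVHI
7: ✓ MOVNE  r3←0x21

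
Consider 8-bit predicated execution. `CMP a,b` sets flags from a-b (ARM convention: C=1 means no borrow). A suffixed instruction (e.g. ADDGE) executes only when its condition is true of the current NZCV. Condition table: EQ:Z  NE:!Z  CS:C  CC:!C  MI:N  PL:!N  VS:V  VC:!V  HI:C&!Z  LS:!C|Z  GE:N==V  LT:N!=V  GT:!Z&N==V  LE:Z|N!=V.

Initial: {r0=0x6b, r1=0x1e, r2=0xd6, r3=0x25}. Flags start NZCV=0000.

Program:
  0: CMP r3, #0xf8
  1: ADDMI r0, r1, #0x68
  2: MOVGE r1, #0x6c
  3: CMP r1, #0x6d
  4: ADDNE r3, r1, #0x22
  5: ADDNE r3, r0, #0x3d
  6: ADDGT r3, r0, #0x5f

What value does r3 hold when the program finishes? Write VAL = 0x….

VAL = 0xa8

[0] flags=0000 → (cmp)
[1] flags=0000 MI?F → skip
[2] flags=0000 GE?T → r1=0x6c
[3] flags=1000 → (cmp)
[4] flags=1000 NE?T → r3=0x8e
[5] flags=1000 NE?T → r3=0xa8
[6] flags=1000 GT?F → skip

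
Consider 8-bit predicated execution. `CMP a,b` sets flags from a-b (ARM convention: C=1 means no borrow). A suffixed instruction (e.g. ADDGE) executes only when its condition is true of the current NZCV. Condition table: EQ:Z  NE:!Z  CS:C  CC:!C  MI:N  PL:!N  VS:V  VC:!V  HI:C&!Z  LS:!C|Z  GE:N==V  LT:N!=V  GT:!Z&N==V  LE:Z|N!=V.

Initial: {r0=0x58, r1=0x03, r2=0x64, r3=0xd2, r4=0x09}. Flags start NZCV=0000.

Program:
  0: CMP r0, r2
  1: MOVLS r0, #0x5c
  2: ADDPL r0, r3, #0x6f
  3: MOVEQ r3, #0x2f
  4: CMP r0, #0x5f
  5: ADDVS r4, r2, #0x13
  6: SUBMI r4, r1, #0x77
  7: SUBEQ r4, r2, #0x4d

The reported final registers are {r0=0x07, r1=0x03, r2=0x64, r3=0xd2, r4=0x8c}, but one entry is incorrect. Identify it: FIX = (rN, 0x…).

0: ✓ CMP  NZCV=1000
1: ✓ MOVLS  r0←0x5c
2: · ADDPL
3: · MOVEQ
4: ✓ CMP  NZCV=1000
5: · ADDVS
6: ✓ SUBMI  r4←0x8c
7: · SUBEQ

FIX = (r0, 0x5c)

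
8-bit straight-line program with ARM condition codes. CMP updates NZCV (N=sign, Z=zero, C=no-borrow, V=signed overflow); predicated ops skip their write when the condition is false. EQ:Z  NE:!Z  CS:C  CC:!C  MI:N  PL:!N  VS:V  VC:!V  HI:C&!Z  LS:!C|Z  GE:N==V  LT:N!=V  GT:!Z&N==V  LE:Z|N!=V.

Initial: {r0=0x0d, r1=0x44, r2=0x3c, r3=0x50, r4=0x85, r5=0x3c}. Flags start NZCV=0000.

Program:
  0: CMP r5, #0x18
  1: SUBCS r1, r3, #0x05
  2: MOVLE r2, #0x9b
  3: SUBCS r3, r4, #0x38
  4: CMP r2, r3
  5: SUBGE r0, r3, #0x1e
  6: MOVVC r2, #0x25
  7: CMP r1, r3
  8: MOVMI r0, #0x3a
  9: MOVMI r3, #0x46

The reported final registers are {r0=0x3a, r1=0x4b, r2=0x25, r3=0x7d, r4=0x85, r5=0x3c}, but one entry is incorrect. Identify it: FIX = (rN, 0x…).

[0] flags=0010 → (cmp)
[1] flags=0010 CS?T → r1=0x4b
[2] flags=0010 LE?F → skip
[3] flags=0010 CS?T → r3=0x4d
[4] flags=1000 → (cmp)
[5] flags=1000 GE?F → skip
[6] flags=1000 VC?T → r2=0x25
[7] flags=1000 → (cmp)
[8] flags=1000 MI?T → r0=0x3a
[9] flags=1000 MI?T → r3=0x46

FIX = (r3, 0x46)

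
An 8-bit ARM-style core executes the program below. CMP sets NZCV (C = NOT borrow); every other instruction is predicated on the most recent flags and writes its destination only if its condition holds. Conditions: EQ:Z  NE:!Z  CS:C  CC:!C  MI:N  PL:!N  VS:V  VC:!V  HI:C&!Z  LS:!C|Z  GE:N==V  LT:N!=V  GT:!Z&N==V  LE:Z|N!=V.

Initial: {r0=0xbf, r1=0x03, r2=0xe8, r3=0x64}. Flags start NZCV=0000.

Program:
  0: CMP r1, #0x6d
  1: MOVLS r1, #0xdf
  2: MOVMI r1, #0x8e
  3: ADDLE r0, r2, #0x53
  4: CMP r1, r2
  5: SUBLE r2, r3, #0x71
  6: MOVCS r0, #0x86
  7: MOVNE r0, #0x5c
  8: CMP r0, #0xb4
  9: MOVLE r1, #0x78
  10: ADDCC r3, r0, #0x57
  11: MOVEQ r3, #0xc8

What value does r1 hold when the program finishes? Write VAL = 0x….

VAL = 0x8e

0: ✓ CMP  NZCV=1000
1: ✓ MOVLS  r1←0xdf
2: ✓ MOVMI  r1←0x8e
3: ✓ ADDLE  r0←0x3b
4: ✓ CMP  NZCV=1000
5: ✓ SUBLE  r2←0xf3
6: · MOVCS
7: ✓ MOVNE  r0←0x5c
8: ✓ CMP  NZCV=1001
9: · MOVLE
10: ✓ ADDCC  r3←0xb3
11: · MOVEQ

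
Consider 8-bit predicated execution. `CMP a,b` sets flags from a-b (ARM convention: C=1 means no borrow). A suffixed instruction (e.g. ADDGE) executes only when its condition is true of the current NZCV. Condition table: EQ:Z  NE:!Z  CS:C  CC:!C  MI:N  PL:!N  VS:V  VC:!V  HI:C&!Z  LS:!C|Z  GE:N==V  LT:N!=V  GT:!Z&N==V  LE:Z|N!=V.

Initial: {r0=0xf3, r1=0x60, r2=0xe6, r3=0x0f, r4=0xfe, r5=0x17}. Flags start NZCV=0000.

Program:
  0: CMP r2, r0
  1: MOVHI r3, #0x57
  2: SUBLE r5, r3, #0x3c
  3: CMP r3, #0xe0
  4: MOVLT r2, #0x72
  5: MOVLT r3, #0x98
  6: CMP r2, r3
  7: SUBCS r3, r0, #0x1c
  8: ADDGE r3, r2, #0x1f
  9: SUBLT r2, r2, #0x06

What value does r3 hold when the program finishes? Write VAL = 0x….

0: ✓ CMP  NZCV=1000
1: · MOVHI
2: ✓ SUBLE  r5←0xd3
3: ✓ CMP  NZCV=0000
4: · MOVLT
5: · MOVLT
6: ✓ CMP  NZCV=1010
7: ✓ SUBCS  r3←0xd7
8: · ADDGE
9: ✓ SUBLT  r2←0xe0

VAL = 0xd7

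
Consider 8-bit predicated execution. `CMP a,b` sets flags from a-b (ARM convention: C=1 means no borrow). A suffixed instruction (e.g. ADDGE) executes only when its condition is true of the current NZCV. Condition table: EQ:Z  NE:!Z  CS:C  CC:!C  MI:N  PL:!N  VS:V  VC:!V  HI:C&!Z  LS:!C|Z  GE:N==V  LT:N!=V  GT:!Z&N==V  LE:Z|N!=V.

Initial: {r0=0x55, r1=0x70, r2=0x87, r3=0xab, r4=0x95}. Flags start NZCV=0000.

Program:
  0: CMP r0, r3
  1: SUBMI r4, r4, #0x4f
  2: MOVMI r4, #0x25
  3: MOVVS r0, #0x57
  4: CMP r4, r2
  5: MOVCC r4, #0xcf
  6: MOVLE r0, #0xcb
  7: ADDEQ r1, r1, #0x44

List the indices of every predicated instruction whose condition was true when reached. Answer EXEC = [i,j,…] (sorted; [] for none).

EXEC = [1,2,3,5]

0: ✓ CMP  NZCV=1001
1: ✓ SUBMI  r4←0x46
2: ✓ MOVMI  r4←0x25
3: ✓ MOVVS  r0←0x57
4: ✓ CMP  NZCV=1001
5: ✓ MOVCC  r4←0xcf
6: · MOVLE
7: · ADDEQ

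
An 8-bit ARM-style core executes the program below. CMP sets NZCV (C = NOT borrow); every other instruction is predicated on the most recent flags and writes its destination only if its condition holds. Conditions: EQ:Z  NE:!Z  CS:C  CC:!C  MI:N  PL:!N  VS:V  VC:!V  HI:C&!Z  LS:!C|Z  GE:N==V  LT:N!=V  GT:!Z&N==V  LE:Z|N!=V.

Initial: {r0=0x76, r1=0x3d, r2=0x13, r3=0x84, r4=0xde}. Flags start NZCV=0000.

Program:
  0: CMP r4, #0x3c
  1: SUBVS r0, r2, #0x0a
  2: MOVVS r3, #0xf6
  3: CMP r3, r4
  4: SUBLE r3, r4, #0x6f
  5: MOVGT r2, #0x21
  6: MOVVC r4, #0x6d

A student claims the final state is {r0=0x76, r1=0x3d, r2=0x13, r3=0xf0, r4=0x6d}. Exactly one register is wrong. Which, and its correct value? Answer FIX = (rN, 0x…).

FIX = (r3, 0x6f)

[0] flags=1010 → (cmp)
[1] flags=1010 VS?F → skip
[2] flags=1010 VS?F → skip
[3] flags=1000 → (cmp)
[4] flags=1000 LE?T → r3=0x6f
[5] flags=1000 GT?F → skip
[6] flags=1000 VC?T → r4=0x6d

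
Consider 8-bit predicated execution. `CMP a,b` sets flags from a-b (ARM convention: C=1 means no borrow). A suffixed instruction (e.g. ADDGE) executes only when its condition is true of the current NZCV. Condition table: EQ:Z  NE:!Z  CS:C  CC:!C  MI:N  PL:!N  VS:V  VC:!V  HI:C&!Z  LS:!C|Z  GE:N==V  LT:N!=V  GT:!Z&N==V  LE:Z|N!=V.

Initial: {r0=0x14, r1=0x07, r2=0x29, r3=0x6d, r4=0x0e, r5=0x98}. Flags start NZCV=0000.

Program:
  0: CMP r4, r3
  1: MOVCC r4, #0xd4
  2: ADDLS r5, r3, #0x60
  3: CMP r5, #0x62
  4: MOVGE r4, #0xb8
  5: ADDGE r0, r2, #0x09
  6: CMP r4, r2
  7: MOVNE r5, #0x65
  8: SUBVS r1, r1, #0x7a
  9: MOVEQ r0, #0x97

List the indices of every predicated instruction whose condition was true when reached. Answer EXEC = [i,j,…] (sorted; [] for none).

0: ✓ CMP  NZCV=1000
1: ✓ MOVCC  r4←0xd4
2: ✓ ADDLS  r5←0xcd
3: ✓ CMP  NZCV=0011
4: · MOVGE
5: · ADDGE
6: ✓ CMP  NZCV=1010
7: ✓ MOVNE  r5←0x65
8: · SUBVS
9: · MOVEQ

EXEC = [1,2,7]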